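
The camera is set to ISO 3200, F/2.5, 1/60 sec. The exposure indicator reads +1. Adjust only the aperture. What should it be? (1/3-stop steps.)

f/3.5

Overexposed by 1 stop → need 1 stop darker.
Aperture: f/2.5 → f/2.8 → f/3.2 → f/3.5.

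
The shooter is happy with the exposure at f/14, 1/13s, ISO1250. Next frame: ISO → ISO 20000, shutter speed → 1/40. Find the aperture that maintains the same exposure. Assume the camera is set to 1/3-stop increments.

ISO: 1250 → 1600 → 2000 → 2500 → 3200 → 4000 → 5000 → 6400 → 8000 → 10000 → 12800 → 16000 → 20000 — 4 stops higher (brighter).
Shutter speed: 1/13 → 1/15 → 1/20 → 1/25 → 1/30 → 1/40 — 1 2/3 stops faster (darker).
Net change so far: 2 1/3 stops brighter. Offset with the aperture: f/14 → f/16 → f/18 → f/20 → f/22 → f/25 → f/29 → f/32.

f/32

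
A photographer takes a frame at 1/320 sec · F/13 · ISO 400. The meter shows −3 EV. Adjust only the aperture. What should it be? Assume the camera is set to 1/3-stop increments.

Underexposed by 3 stops → need 3 stops brighter.
Aperture: f/13 → f/11 → f/10 → f/9 → f/8 → f/7.1 → f/6.3 → f/5.6 → f/5 → f/4.5.

f/4.5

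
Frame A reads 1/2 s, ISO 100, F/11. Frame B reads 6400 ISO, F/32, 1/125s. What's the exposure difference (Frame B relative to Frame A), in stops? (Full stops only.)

Aperture: f/11 → f/16 → f/22 → f/32 — 3 stops stopped down (darker).
Shutter speed: 1/2 → 1/4 → 1/8 → 1/15 → 1/30 → 1/60 → 1/125 — 6 stops shorter (darker).
ISO: 100 → 200 → 400 → 800 → 1600 → 3200 → 6400 — 6 stops raised (brighter).
Net: −3 −6 +6 = −3 stops.

3 stops darker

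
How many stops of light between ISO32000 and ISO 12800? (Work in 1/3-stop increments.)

32000 → 25600 → 20000 → 16000 → 12800 — count the steps: 4 third-stops = 1 1/3 stops.

1 1/3 stops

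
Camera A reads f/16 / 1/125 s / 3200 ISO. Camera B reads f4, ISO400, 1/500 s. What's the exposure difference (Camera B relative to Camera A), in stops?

Aperture: f/16 → f/11 → f/8 → f/5.6 → f/4 — 4 stops wider (brighter).
Shutter speed: 1/125 → 1/250 → 1/500 — 2 stops shorter (darker).
ISO: 3200 → 1600 → 800 → 400 — 3 stops lower (darker).
Net: +4 −2 −3 = −1 stop.

1 stop darker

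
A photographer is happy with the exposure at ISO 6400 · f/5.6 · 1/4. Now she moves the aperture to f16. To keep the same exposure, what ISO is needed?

ISO 51200

Aperture: f/5.6 → f/8 → f/11 → f/16 — 3 stops stopped down (darker).
Need 3 stops brighter from the ISO: 6400 → 12800 → 25600 → 51200.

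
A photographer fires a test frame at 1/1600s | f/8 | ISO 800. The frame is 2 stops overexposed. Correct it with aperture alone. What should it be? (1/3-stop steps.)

Overexposed by 2 stops → need 2 stops darker.
Aperture: f/8 → f/9 → f/10 → f/11 → f/13 → f/14 → f/16.

f/16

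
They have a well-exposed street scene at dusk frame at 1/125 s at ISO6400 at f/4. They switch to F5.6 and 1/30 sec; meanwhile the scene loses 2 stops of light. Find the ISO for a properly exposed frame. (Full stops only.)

ISO 12800

Scene light: 2 stops darker.
Aperture: f/4 → f/5.6 — 1 stop narrower (darker).
Shutter speed: 1/125 → 1/60 → 1/30 — 2 stops slower (brighter).
Net so far: 1 stop darker. ISO: 6400 → 12800.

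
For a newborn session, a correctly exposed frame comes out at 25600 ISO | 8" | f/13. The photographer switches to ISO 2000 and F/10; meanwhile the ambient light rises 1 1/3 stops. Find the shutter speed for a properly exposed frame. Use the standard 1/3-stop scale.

25 s

Scene light: 1 1/3 stops brighter.
ISO: 25600 → 20000 → 16000 → 12800 → 10000 → 8000 → 6400 → 5000 → 4000 → 3200 → 2500 → 2000 — 3 2/3 stops lower (darker).
Aperture: f/13 → f/11 → f/10 — 2/3 stop larger aperture (brighter).
Net so far: 1 2/3 stops darker. Shutter speed: 8 → 10 → 13 → 15 → 20 → 25.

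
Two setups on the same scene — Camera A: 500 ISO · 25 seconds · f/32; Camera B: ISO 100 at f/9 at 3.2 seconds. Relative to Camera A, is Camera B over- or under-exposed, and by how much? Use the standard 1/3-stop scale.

Aperture: f/32 → f/29 → f/25 → f/22 → f/20 → f/18 → f/16 → f/14 → f/13 → f/11 → f/10 → f/9 — 3 2/3 stops wider (brighter).
Shutter speed: 25 → 20 → 15 → 13 → 10 → 8 → 6 → 5 → 4 → 3.2 — 3 stops faster (darker).
ISO: 500 → 400 → 320 → 250 → 200 → 160 → 125 → 100 — 2 1/3 stops lower (darker).
Net: +3 2/3 −3 −2 1/3 = −1 2/3 stops.

1 2/3 stops darker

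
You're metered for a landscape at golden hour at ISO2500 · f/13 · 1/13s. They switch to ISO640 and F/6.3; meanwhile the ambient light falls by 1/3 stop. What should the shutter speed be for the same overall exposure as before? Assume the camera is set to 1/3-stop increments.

Scene light: 1/3 stop darker.
ISO: 2500 → 2000 → 1600 → 1250 → 1000 → 800 → 640 — 2 stops lower (darker).
Aperture: f/13 → f/11 → f/10 → f/9 → f/8 → f/7.1 → f/6.3 — 2 stops opened up (brighter).
Net so far: 1/3 stop darker. Shutter speed: 1/13 → 1/10.

1/10s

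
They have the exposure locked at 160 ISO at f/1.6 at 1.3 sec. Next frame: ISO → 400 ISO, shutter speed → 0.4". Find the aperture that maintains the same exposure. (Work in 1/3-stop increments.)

f/1.4

ISO: 160 → 200 → 250 → 320 → 400 — 1 1/3 stops higher (brighter).
Shutter speed: 1.3 → 1 → 0.8 → 0.6 → 0.5 → 0.4 — 1 2/3 stops faster (darker).
Net change so far: 1/3 stop darker. Offset with the aperture: f/1.6 → f/1.4.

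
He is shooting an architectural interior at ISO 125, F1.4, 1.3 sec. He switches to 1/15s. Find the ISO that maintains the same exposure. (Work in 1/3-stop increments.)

ISO 2500

Shutter speed: 1.3 → 1 → 0.8 → 0.6 → 0.5 → 0.4 → 0.3 → 1/4 → 1/5 → 1/6 → 1/8 → 1/10 → 1/13 → 1/15 — 4 1/3 stops shorter (darker).
Need 4 1/3 stops brighter from the ISO: 125 → 160 → 200 → 250 → 320 → 400 → 500 → 640 → 800 → 1000 → 1250 → 1600 → 2000 → 2500.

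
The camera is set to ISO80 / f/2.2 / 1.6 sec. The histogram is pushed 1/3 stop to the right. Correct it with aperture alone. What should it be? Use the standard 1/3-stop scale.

f/2.5

Overexposed by 1/3 stop → need 1/3 stop darker.
Aperture: f/2.2 → f/2.5.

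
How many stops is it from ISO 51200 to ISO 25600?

51200 → 25600 — count the steps: 1 stop.

1 stop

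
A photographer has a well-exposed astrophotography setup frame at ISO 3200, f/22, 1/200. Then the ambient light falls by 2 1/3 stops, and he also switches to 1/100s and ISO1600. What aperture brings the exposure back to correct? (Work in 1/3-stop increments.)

f/10

Scene light: 2 1/3 stops darker.
Shutter speed: 1/200 → 1/160 → 1/125 → 1/100 — 1 stop longer (brighter).
ISO: 3200 → 2500 → 2000 → 1600 — 1 stop lower (darker).
Net so far: 2 1/3 stops darker. Aperture: f/22 → f/20 → f/18 → f/16 → f/14 → f/13 → f/11 → f/10.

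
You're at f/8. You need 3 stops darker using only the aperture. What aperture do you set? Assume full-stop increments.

f/22

Aperture: f/8 → f/11 → f/16 → f/22 — 3 stops stopped down (darker).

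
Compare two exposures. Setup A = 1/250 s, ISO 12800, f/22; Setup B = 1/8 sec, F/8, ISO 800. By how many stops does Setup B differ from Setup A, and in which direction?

Aperture: f/22 → f/16 → f/11 → f/8 — 3 stops wider (brighter).
Shutter speed: 1/250 → 1/125 → 1/60 → 1/30 → 1/15 → 1/8 — 5 stops slower (brighter).
ISO: 12800 → 6400 → 3200 → 1600 → 800 — 4 stops lower (darker).
Net: +3 +5 −4 = +4 stops.

4 stops brighter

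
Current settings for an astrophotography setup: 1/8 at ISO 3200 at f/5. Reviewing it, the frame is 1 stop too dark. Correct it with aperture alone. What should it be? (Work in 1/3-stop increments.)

f/3.5

Underexposed by 1 stop → need 1 stop brighter.
Aperture: f/5 → f/4.5 → f/4 → f/3.5.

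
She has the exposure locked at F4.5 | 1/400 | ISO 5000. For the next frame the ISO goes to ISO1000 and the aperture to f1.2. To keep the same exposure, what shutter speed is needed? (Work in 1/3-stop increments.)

ISO: 5000 → 4000 → 3200 → 2500 → 2000 → 1600 → 1250 → 1000 — 2 1/3 stops lower (darker).
Aperture: f/4.5 → f/4 → f/3.5 → f/3.2 → f/2.8 → f/2.5 → f/2.2 → f/2 → f/1.8 → f/1.6 → f/1.4 → f/1.2 — 3 2/3 stops wider (brighter).
Net change so far: 1 1/3 stops brighter. Offset with the shutter speed: 1/400 → 1/500 → 1/640 → 1/800 → 1/1000.

1/1000s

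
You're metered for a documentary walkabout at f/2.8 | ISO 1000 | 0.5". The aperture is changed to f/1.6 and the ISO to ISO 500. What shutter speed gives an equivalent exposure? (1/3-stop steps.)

0.3 s

Aperture: f/2.8 → f/2.5 → f/2.2 → f/2 → f/1.8 → f/1.6 — 1 2/3 stops larger aperture (brighter).
ISO: 1000 → 800 → 640 → 500 — 1 stop dropped (darker).
Net change so far: 2/3 stop brighter. Offset with the shutter speed: 0.5 → 0.4 → 0.3.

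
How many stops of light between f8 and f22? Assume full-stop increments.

f/8 → f/11 → f/16 → f/22 — count the steps: 3 stops.

3 stops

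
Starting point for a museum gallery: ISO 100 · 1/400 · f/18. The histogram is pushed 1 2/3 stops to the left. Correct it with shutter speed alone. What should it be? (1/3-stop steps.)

1/125s

Underexposed by 1 2/3 stops → need 1 2/3 stops brighter.
Shutter speed: 1/400 → 1/320 → 1/250 → 1/200 → 1/160 → 1/125.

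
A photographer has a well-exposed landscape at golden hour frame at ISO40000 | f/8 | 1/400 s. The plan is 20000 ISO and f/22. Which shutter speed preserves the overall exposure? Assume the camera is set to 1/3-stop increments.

1/25s

ISO: 40000 → 32000 → 25600 → 20000 — 1 stop dropped (darker).
Aperture: f/8 → f/9 → f/10 → f/11 → f/13 → f/14 → f/16 → f/18 → f/20 → f/22 — 3 stops stopped down (darker).
Net change so far: 4 stops darker. Offset with the shutter speed: 1/400 → 1/320 → 1/250 → 1/200 → 1/160 → 1/125 → 1/100 → 1/80 → 1/60 → 1/50 → 1/40 → 1/30 → 1/25.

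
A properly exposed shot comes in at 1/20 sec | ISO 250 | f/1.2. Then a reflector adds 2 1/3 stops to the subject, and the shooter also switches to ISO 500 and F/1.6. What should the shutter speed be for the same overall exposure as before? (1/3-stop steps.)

1/125s

Scene light: 2 1/3 stops brighter.
ISO: 250 → 320 → 400 → 500 — 1 stop higher (brighter).
Aperture: f/1.2 → f/1.4 → f/1.6 — 2/3 stop narrower (darker).
Net so far: 2 2/3 stops brighter. Shutter speed: 1/20 → 1/25 → 1/30 → 1/40 → 1/50 → 1/60 → 1/80 → 1/100 → 1/125.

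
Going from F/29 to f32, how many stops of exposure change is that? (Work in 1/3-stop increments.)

1/3 stop

f/29 → f/32 — count the steps: 1 third-stops = 1/3 stop.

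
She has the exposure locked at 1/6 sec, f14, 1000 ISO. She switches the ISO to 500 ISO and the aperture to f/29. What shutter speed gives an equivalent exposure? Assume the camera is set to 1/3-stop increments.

1.3 s

ISO: 1000 → 800 → 640 → 500 — 1 stop dropped (darker).
Aperture: f/14 → f/16 → f/18 → f/20 → f/22 → f/25 → f/29 — 2 stops stopped down (darker).
Net change so far: 3 stops darker. Offset with the shutter speed: 1/6 → 1/5 → 1/4 → 0.3 → 0.4 → 0.5 → 0.6 → 0.8 → 1 → 1.3.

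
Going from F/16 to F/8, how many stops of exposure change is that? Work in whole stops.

f/16 → f/11 → f/8 — count the steps: 2 stops.

2 stops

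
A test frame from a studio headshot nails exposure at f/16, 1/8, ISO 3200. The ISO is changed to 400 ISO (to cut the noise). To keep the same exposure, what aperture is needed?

ISO: 3200 → 1600 → 800 → 400 — 3 stops lower (darker).
Need 3 stops brighter from the aperture: f/16 → f/11 → f/8 → f/5.6.

f/5.6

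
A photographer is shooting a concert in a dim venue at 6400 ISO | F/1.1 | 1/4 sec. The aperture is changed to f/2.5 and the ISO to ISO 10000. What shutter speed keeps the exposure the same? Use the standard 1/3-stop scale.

0.8 s

Aperture: f/1.1 → f/1.2 → f/1.4 → f/1.6 → f/1.8 → f/2 → f/2.2 → f/2.5 — 2 1/3 stops smaller aperture (darker).
ISO: 6400 → 8000 → 10000 — 2/3 stop raised (brighter).
Net change so far: 1 2/3 stops darker. Offset with the shutter speed: 1/4 → 0.3 → 0.4 → 0.5 → 0.6 → 0.8.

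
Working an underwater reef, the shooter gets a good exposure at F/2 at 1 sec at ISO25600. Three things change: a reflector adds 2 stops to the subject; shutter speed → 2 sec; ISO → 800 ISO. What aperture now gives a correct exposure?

f/1.0

Scene light: 2 stops brighter.
Shutter speed: 1 → 2 — 1 stop longer (brighter).
ISO: 25600 → 12800 → 6400 → 3200 → 1600 → 800 — 5 stops dropped (darker).
Net so far: 2 stops darker. Aperture: f/2 → f/1.4 → f/1.0.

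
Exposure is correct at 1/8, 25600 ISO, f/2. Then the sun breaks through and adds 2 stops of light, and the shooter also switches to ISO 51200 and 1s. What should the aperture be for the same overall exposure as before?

f/16

Scene light: 2 stops brighter.
ISO: 25600 → 51200 — 1 stop raised (brighter).
Shutter speed: 1/8 → 1/4 → 1/2 → 1 — 3 stops slower (brighter).
Net so far: 6 stops brighter. Aperture: f/2 → f/2.8 → f/4 → f/5.6 → f/8 → f/11 → f/16.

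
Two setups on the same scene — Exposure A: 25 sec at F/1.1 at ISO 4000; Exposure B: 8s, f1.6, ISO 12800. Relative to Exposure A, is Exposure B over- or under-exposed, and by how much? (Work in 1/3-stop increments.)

1 stop darker

Aperture: f/1.1 → f/1.2 → f/1.4 → f/1.6 — 1 stop stopped down (darker).
Shutter speed: 25 → 20 → 15 → 13 → 10 → 8 — 1 2/3 stops shorter (darker).
ISO: 4000 → 5000 → 6400 → 8000 → 10000 → 12800 — 1 2/3 stops raised (brighter).
Net: −1 −1 2/3 +1 2/3 = −1 stop.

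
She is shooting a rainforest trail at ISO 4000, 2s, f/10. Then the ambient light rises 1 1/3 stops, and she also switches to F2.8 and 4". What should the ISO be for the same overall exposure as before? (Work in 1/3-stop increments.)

Scene light: 1 1/3 stops brighter.
Aperture: f/10 → f/9 → f/8 → f/7.1 → f/6.3 → f/5.6 → f/5 → f/4.5 → f/4 → f/3.5 → f/3.2 → f/2.8 — 3 2/3 stops larger aperture (brighter).
Shutter speed: 2 → 2.5 → 3.2 → 4 — 1 stop longer (brighter).
Net so far: 6 stops brighter. ISO: 4000 → 3200 → 2500 → 2000 → 1600 → 1250 → 1000 → 800 → 640 → 500 → 400 → 320 → 250 → 200 → 160 → 125 → 100 → 80 → 64.

ISO 64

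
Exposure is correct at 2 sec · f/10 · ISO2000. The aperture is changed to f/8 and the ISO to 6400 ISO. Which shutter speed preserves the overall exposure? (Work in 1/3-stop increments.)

0.4 s

Aperture: f/10 → f/9 → f/8 — 2/3 stop larger aperture (brighter).
ISO: 2000 → 2500 → 3200 → 4000 → 5000 → 6400 — 1 2/3 stops higher (brighter).
Net change so far: 2 1/3 stops brighter. Offset with the shutter speed: 2 → 1.6 → 1.3 → 1 → 0.8 → 0.6 → 0.5 → 0.4.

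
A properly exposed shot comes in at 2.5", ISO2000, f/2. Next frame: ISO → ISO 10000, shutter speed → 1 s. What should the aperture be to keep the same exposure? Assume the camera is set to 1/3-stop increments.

ISO: 2000 → 2500 → 3200 → 4000 → 5000 → 6400 → 8000 → 10000 — 2 1/3 stops raised (brighter).
Shutter speed: 2.5 → 2 → 1.6 → 1.3 → 1 — 1 1/3 stops faster (darker).
Net change so far: 1 stop brighter. Offset with the aperture: f/2 → f/2.2 → f/2.5 → f/2.8.

f/2.8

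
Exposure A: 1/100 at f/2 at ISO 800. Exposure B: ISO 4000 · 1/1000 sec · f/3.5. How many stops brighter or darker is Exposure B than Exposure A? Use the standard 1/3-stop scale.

2 2/3 stops darker

Aperture: f/2 → f/2.2 → f/2.5 → f/2.8 → f/3.2 → f/3.5 — 1 2/3 stops stopped down (darker).
Shutter speed: 1/100 → 1/125 → 1/160 → 1/200 → 1/250 → 1/320 → 1/400 → 1/500 → 1/640 → 1/800 → 1/1000 — 3 1/3 stops shorter (darker).
ISO: 800 → 1000 → 1250 → 1600 → 2000 → 2500 → 3200 → 4000 — 2 1/3 stops raised (brighter).
Net: −1 2/3 −3 1/3 +2 1/3 = −2 2/3 stops.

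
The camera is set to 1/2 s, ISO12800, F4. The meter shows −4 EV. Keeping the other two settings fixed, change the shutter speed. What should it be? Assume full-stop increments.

8 s

Underexposed by 4 stops → need 4 stops brighter.
Shutter speed: 1/2 → 1 → 2 → 4 → 8.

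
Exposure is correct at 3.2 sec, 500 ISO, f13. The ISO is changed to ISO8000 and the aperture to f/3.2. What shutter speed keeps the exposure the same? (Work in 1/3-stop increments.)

1/80s

ISO: 500 → 640 → 800 → 1000 → 1250 → 1600 → 2000 → 2500 → 3200 → 4000 → 5000 → 6400 → 8000 — 4 stops higher (brighter).
Aperture: f/13 → f/11 → f/10 → f/9 → f/8 → f/7.1 → f/6.3 → f/5.6 → f/5 → f/4.5 → f/4 → f/3.5 → f/3.2 — 4 stops opened up (brighter).
Net change so far: 8 stops brighter. Offset with the shutter speed: 3.2 → 2.5 → 2 → 1.6 → 1.3 → 1 → 0.8 → 0.6 → 0.5 → 0.4 → 0.3 → 1/4 → 1/5 → 1/6 → 1/8 → 1/10 → 1/13 → 1/15 → 1/20 → 1/25 → 1/30 → 1/40 → 1/50 → 1/60 → 1/80.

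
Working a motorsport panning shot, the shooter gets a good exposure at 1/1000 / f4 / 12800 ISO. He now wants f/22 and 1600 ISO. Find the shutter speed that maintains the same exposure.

Aperture: f/4 → f/5.6 → f/8 → f/11 → f/16 → f/22 — 5 stops smaller aperture (darker).
ISO: 12800 → 6400 → 3200 → 1600 — 3 stops dropped (darker).
Net change so far: 8 stops darker. Offset with the shutter speed: 1/1000 → 1/500 → 1/250 → 1/125 → 1/60 → 1/30 → 1/15 → 1/8 → 1/4.

1/4s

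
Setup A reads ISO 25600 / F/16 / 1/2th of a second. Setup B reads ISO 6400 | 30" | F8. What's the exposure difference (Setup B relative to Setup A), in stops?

6 stops brighter

Aperture: f/16 → f/11 → f/8 — 2 stops opened up (brighter).
Shutter speed: 1/2 → 1 → 2 → 4 → 8 → 15 → 30 — 6 stops slower (brighter).
ISO: 25600 → 12800 → 6400 — 2 stops dropped (darker).
Net: +2 +6 −2 = +6 stops.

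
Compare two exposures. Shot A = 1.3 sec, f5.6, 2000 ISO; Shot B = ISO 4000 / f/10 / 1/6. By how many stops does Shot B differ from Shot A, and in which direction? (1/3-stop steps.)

3 2/3 stops darker

Aperture: f/5.6 → f/6.3 → f/7.1 → f/8 → f/9 → f/10 — 1 2/3 stops smaller aperture (darker).
Shutter speed: 1.3 → 1 → 0.8 → 0.6 → 0.5 → 0.4 → 0.3 → 1/4 → 1/5 → 1/6 — 3 stops shorter (darker).
ISO: 2000 → 2500 → 3200 → 4000 — 1 stop higher (brighter).
Net: −1 2/3 −3 +1 = −3 2/3 stops.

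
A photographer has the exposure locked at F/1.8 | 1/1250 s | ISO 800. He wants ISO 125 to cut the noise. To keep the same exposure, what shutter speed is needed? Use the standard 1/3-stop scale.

ISO: 800 → 640 → 500 → 400 → 320 → 250 → 200 → 160 → 125 — 2 2/3 stops dropped (darker).
Need 2 2/3 stops brighter from the shutter speed: 1/1250 → 1/1000 → 1/800 → 1/640 → 1/500 → 1/400 → 1/320 → 1/250 → 1/200.

1/200s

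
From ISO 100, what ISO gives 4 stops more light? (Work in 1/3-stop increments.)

ISO 1600

ISO: 100 → 125 → 160 → 200 → 250 → 320 → 400 → 500 → 640 → 800 → 1000 → 1250 → 1600 — 4 stops raised (brighter).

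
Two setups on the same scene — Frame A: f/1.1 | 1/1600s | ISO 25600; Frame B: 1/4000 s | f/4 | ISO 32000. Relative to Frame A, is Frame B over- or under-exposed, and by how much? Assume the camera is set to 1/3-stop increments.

Aperture: f/1.1 → f/1.2 → f/1.4 → f/1.6 → f/1.8 → f/2 → f/2.2 → f/2.5 → f/2.8 → f/3.2 → f/3.5 → f/4 — 3 2/3 stops smaller aperture (darker).
Shutter speed: 1/1600 → 1/2000 → 1/2500 → 1/3200 → 1/4000 — 1 1/3 stops faster (darker).
ISO: 25600 → 32000 — 1/3 stop higher (brighter).
Net: −3 2/3 −1 1/3 +1/3 = −4 2/3 stops.

4 2/3 stops darker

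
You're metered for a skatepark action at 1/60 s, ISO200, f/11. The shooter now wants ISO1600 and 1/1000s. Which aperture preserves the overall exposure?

f/8

ISO: 200 → 400 → 800 → 1600 — 3 stops raised (brighter).
Shutter speed: 1/60 → 1/125 → 1/250 → 1/500 → 1/1000 — 4 stops shorter (darker).
Net change so far: 1 stop darker. Offset with the aperture: f/11 → f/8.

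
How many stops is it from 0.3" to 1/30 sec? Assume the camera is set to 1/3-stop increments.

3 1/3 stops

0.3 → 1/4 → 1/5 → 1/6 → 1/8 → 1/10 → 1/13 → 1/15 → 1/20 → 1/25 → 1/30 — count the steps: 10 third-stops = 3 1/3 stops.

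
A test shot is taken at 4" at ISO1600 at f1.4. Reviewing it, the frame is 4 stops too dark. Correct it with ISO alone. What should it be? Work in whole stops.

ISO 25600

Underexposed by 4 stops → need 4 stops brighter.
ISO: 1600 → 3200 → 6400 → 12800 → 25600.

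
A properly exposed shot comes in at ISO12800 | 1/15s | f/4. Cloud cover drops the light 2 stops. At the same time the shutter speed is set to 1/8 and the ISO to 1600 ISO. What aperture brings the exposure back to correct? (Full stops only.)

Scene light: 2 stops darker.
Shutter speed: 1/15 → 1/8 — 1 stop slower (brighter).
ISO: 12800 → 6400 → 3200 → 1600 — 3 stops dropped (darker).
Net so far: 4 stops darker. Aperture: f/4 → f/2.8 → f/2 → f/1.4 → f/1.0.

f/1.0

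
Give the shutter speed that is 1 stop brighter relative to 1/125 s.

Shutter speed: 1/125 → 1/60 — 1 stop slower (brighter).

1/60s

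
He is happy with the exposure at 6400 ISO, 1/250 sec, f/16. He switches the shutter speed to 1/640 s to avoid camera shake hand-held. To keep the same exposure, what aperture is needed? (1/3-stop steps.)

f/10

Shutter speed: 1/250 → 1/320 → 1/400 → 1/500 → 1/640 — 1 1/3 stops faster (darker).
Need 1 1/3 stops brighter from the aperture: f/16 → f/14 → f/13 → f/11 → f/10.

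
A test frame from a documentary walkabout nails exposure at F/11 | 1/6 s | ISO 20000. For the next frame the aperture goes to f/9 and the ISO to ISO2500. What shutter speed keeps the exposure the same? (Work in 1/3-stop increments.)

Aperture: f/11 → f/10 → f/9 — 2/3 stop larger aperture (brighter).
ISO: 20000 → 16000 → 12800 → 10000 → 8000 → 6400 → 5000 → 4000 → 3200 → 2500 — 3 stops dropped (darker).
Net change so far: 2 1/3 stops darker. Offset with the shutter speed: 1/6 → 1/5 → 1/4 → 0.3 → 0.4 → 0.5 → 0.6 → 0.8.

0.8 s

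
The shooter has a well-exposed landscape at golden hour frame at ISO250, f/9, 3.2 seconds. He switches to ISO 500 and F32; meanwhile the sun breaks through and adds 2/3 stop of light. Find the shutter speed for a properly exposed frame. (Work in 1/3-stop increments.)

13 s

Scene light: 2/3 stop brighter.
ISO: 250 → 320 → 400 → 500 — 1 stop higher (brighter).
Aperture: f/9 → f/10 → f/11 → f/13 → f/14 → f/16 → f/18 → f/20 → f/22 → f/25 → f/29 → f/32 — 3 2/3 stops narrower (darker).
Net so far: 2 stops darker. Shutter speed: 3.2 → 4 → 5 → 6 → 8 → 10 → 13.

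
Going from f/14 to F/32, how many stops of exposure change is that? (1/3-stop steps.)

2 1/3 stops

f/14 → f/16 → f/18 → f/20 → f/22 → f/25 → f/29 → f/32 — count the steps: 7 third-stops = 2 1/3 stops.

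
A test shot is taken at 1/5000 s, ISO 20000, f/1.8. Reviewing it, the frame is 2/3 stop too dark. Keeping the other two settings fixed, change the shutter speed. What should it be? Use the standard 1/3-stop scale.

1/3200s

Underexposed by 2/3 stop → need 2/3 stop brighter.
Shutter speed: 1/5000 → 1/4000 → 1/3200.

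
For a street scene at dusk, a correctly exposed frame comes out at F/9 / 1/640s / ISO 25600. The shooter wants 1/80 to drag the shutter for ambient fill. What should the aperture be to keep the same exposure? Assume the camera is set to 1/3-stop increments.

f/25

Shutter speed: 1/640 → 1/500 → 1/400 → 1/320 → 1/250 → 1/200 → 1/160 → 1/125 → 1/100 → 1/80 — 3 stops slower (brighter).
Need 3 stops darker from the aperture: f/9 → f/10 → f/11 → f/13 → f/14 → f/16 → f/18 → f/20 → f/22 → f/25.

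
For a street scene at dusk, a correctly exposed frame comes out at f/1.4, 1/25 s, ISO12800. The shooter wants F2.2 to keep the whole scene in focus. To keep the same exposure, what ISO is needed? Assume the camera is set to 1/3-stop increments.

Aperture: f/1.4 → f/1.6 → f/1.8 → f/2 → f/2.2 — 1 1/3 stops stopped down (darker).
Need 1 1/3 stops brighter from the ISO: 12800 → 16000 → 20000 → 25600 → 32000.

ISO 32000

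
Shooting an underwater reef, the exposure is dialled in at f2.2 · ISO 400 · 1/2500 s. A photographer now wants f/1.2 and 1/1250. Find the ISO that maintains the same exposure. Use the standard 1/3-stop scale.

ISO 64

Aperture: f/2.2 → f/2 → f/1.8 → f/1.6 → f/1.4 → f/1.2 — 1 2/3 stops wider (brighter).
Shutter speed: 1/2500 → 1/2000 → 1/1600 → 1/1250 — 1 stop slower (brighter).
Net change so far: 2 2/3 stops brighter. Offset with the ISO: 400 → 320 → 250 → 200 → 160 → 125 → 100 → 80 → 64.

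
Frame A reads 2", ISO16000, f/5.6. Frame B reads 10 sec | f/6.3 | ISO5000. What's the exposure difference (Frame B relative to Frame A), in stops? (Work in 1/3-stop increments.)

1/3 stop brighter

Aperture: f/5.6 → f/6.3 — 1/3 stop stopped down (darker).
Shutter speed: 2 → 2.5 → 3.2 → 4 → 5 → 6 → 8 → 10 — 2 1/3 stops slower (brighter).
ISO: 16000 → 12800 → 10000 → 8000 → 6400 → 5000 — 1 2/3 stops lower (darker).
Net: −1/3 +2 1/3 −1 2/3 = +1/3 stops.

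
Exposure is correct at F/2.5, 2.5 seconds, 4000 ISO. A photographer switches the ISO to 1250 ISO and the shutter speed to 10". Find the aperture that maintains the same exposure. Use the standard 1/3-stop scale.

f/2.8

ISO: 4000 → 3200 → 2500 → 2000 → 1600 → 1250 — 1 2/3 stops lower (darker).
Shutter speed: 2.5 → 3.2 → 4 → 5 → 6 → 8 → 10 — 2 stops longer (brighter).
Net change so far: 1/3 stop brighter. Offset with the aperture: f/2.5 → f/2.8.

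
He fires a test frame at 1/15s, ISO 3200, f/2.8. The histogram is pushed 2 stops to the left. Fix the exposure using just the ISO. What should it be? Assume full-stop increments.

Underexposed by 2 stops → need 2 stops brighter.
ISO: 3200 → 6400 → 12800.

ISO 12800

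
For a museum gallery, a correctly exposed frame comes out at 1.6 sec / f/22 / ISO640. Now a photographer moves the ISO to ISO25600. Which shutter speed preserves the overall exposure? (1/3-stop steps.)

1/25s

ISO: 640 → 800 → 1000 → 1250 → 1600 → 2000 → 2500 → 3200 → 4000 → 5000 → 6400 → 8000 → 10000 → 12800 → 16000 → 20000 → 25600 — 5 1/3 stops higher (brighter).
Need 5 1/3 stops darker from the shutter speed: 1.6 → 1.3 → 1 → 0.8 → 0.6 → 0.5 → 0.4 → 0.3 → 1/4 → 1/5 → 1/6 → 1/8 → 1/10 → 1/13 → 1/15 → 1/20 → 1/25.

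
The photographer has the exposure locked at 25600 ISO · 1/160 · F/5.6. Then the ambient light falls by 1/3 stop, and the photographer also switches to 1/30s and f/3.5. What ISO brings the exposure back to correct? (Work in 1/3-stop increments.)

ISO 2500

Scene light: 1/3 stop darker.
Shutter speed: 1/160 → 1/125 → 1/100 → 1/80 → 1/60 → 1/50 → 1/40 → 1/30 — 2 1/3 stops slower (brighter).
Aperture: f/5.6 → f/5 → f/4.5 → f/4 → f/3.5 — 1 1/3 stops larger aperture (brighter).
Net so far: 3 1/3 stops brighter. ISO: 25600 → 20000 → 16000 → 12800 → 10000 → 8000 → 6400 → 5000 → 4000 → 3200 → 2500.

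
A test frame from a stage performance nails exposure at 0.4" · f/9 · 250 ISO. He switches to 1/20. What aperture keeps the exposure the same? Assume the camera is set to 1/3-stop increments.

f/3.2

Shutter speed: 0.4 → 0.3 → 1/4 → 1/5 → 1/6 → 1/8 → 1/10 → 1/13 → 1/15 → 1/20 — 3 stops faster (darker).
Need 3 stops brighter from the aperture: f/9 → f/8 → f/7.1 → f/6.3 → f/5.6 → f/5 → f/4.5 → f/4 → f/3.5 → f/3.2.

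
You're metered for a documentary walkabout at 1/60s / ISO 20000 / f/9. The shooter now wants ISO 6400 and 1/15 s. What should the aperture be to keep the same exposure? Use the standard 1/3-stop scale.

f/10

ISO: 20000 → 16000 → 12800 → 10000 → 8000 → 6400 — 1 2/3 stops dropped (darker).
Shutter speed: 1/60 → 1/50 → 1/40 → 1/30 → 1/25 → 1/20 → 1/15 — 2 stops longer (brighter).
Net change so far: 1/3 stop brighter. Offset with the aperture: f/9 → f/10.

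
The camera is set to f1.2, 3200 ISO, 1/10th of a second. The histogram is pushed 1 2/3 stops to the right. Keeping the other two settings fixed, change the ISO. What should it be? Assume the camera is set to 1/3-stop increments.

ISO 1000

Overexposed by 1 2/3 stops → need 1 2/3 stops darker.
ISO: 3200 → 2500 → 2000 → 1600 → 1250 → 1000.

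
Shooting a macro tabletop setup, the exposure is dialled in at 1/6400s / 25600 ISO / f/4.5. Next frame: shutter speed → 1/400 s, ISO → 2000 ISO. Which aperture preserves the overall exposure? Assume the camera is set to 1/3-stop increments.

f/5

Shutter speed: 1/6400 → 1/5000 → 1/4000 → 1/3200 → 1/2500 → 1/2000 → 1/1600 → 1/1250 → 1/1000 → 1/800 → 1/640 → 1/500 → 1/400 — 4 stops longer (brighter).
ISO: 25600 → 20000 → 16000 → 12800 → 10000 → 8000 → 6400 → 5000 → 4000 → 3200 → 2500 → 2000 — 3 2/3 stops dropped (darker).
Net change so far: 1/3 stop brighter. Offset with the aperture: f/4.5 → f/5.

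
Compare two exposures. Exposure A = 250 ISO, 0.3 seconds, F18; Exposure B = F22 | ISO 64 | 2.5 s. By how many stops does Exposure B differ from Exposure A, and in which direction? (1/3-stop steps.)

Aperture: f/18 → f/20 → f/22 — 2/3 stop smaller aperture (darker).
Shutter speed: 0.3 → 0.4 → 0.5 → 0.6 → 0.8 → 1 → 1.3 → 1.6 → 2 → 2.5 — 3 stops longer (brighter).
ISO: 250 → 200 → 160 → 125 → 100 → 80 → 64 — 2 stops lower (darker).
Net: −2/3 +3 −2 = +1/3 stops.

1/3 stop brighter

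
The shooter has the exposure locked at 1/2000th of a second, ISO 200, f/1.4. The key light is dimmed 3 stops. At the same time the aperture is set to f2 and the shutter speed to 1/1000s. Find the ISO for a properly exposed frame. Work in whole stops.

Scene light: 3 stops darker.
Aperture: f/1.4 → f/2 — 1 stop stopped down (darker).
Shutter speed: 1/2000 → 1/1000 — 1 stop longer (brighter).
Net so far: 3 stops darker. ISO: 200 → 400 → 800 → 1600.

ISO 1600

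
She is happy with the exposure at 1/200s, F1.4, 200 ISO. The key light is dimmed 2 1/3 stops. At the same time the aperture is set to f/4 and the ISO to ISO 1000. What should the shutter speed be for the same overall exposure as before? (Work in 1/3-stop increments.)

Scene light: 2 1/3 stops darker.
Aperture: f/1.4 → f/1.6 → f/1.8 → f/2 → f/2.2 → f/2.5 → f/2.8 → f/3.2 → f/3.5 → f/4 — 3 stops stopped down (darker).
ISO: 200 → 250 → 320 → 400 → 500 → 640 → 800 → 1000 — 2 1/3 stops raised (brighter).
Net so far: 3 stops darker. Shutter speed: 1/200 → 1/160 → 1/125 → 1/100 → 1/80 → 1/60 → 1/50 → 1/40 → 1/30 → 1/25.

1/25s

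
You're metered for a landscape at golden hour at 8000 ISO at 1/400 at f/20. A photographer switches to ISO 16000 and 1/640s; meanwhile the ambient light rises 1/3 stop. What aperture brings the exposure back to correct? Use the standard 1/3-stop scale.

f/25

Scene light: 1/3 stop brighter.
ISO: 8000 → 10000 → 12800 → 16000 — 1 stop raised (brighter).
Shutter speed: 1/400 → 1/500 → 1/640 — 2/3 stop faster (darker).
Net so far: 2/3 stop brighter. Aperture: f/20 → f/22 → f/25.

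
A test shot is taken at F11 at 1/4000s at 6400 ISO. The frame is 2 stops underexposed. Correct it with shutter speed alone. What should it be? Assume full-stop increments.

1/1000s

Underexposed by 2 stops → need 2 stops brighter.
Shutter speed: 1/4000 → 1/2000 → 1/1000.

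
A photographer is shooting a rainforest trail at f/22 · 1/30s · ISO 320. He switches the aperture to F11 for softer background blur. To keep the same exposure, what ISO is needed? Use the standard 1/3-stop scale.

Aperture: f/22 → f/20 → f/18 → f/16 → f/14 → f/13 → f/11 — 2 stops opened up (brighter).
Need 2 stops darker from the ISO: 320 → 250 → 200 → 160 → 125 → 100 → 80.

ISO 80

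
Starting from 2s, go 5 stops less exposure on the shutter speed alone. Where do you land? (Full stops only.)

Shutter speed: 2 → 1 → 1/2 → 1/4 → 1/8 → 1/15 — 5 stops faster (darker).

1/15s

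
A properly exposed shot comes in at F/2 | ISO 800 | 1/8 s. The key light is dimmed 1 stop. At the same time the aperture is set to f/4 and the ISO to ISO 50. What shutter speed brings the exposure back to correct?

15 s

Scene light: 1 stop darker.
Aperture: f/2 → f/2.8 → f/4 — 2 stops smaller aperture (darker).
ISO: 800 → 400 → 200 → 100 → 50 — 4 stops dropped (darker).
Net so far: 7 stops darker. Shutter speed: 1/8 → 1/4 → 1/2 → 1 → 2 → 4 → 8 → 15.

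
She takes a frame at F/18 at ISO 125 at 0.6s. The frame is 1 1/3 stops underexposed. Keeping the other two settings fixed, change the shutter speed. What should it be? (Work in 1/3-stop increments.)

Underexposed by 1 1/3 stops → need 1 1/3 stops brighter.
Shutter speed: 0.6 → 0.8 → 1 → 1.3 → 1.6.

1.6 s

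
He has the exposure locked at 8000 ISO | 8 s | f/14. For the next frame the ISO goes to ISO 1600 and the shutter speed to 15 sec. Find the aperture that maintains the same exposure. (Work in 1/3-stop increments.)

ISO: 8000 → 6400 → 5000 → 4000 → 3200 → 2500 → 2000 → 1600 — 2 1/3 stops lower (darker).
Shutter speed: 8 → 10 → 13 → 15 — 1 stop longer (brighter).
Net change so far: 1 1/3 stops darker. Offset with the aperture: f/14 → f/13 → f/11 → f/10 → f/9.

f/9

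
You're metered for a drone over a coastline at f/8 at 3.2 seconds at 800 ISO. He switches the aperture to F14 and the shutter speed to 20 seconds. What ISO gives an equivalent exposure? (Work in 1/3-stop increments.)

Aperture: f/8 → f/9 → f/10 → f/11 → f/13 → f/14 — 1 2/3 stops narrower (darker).
Shutter speed: 3.2 → 4 → 5 → 6 → 8 → 10 → 13 → 15 → 20 — 2 2/3 stops slower (brighter).
Net change so far: 1 stop brighter. Offset with the ISO: 800 → 640 → 500 → 400.

ISO 400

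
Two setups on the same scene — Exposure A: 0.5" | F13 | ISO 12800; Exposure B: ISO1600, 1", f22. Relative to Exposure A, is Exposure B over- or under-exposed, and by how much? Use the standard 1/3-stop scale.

Aperture: f/13 → f/14 → f/16 → f/18 → f/20 → f/22 — 1 2/3 stops narrower (darker).
Shutter speed: 0.5 → 0.6 → 0.8 → 1 — 1 stop slower (brighter).
ISO: 12800 → 10000 → 8000 → 6400 → 5000 → 4000 → 3200 → 2500 → 2000 → 1600 — 3 stops dropped (darker).
Net: −1 2/3 +1 −3 = −3 2/3 stops.

3 2/3 stops darker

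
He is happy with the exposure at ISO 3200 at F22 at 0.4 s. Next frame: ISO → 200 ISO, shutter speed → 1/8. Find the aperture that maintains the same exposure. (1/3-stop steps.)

ISO: 3200 → 2500 → 2000 → 1600 → 1250 → 1000 → 800 → 640 → 500 → 400 → 320 → 250 → 200 — 4 stops lower (darker).
Shutter speed: 0.4 → 0.3 → 1/4 → 1/5 → 1/6 → 1/8 — 1 2/3 stops shorter (darker).
Net change so far: 5 2/3 stops darker. Offset with the aperture: f/22 → f/20 → f/18 → f/16 → f/14 → f/13 → f/11 → f/10 → f/9 → f/8 → f/7.1 → f/6.3 → f/5.6 → f/5 → f/4.5 → f/4 → f/3.5 → f/3.2.

f/3.2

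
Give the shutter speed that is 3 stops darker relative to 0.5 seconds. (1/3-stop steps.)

Shutter speed: 0.5 → 0.4 → 0.3 → 1/4 → 1/5 → 1/6 → 1/8 → 1/10 → 1/13 → 1/15 — 3 stops faster (darker).

1/15s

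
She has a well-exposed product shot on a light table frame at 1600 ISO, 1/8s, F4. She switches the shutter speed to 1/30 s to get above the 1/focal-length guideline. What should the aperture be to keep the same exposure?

Shutter speed: 1/8 → 1/15 → 1/30 — 2 stops faster (darker).
Need 2 stops brighter from the aperture: f/4 → f/2.8 → f/2.

f/2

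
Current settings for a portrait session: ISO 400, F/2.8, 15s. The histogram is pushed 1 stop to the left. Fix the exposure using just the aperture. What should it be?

f/2

Underexposed by 1 stop → need 1 stop brighter.
Aperture: f/2.8 → f/2.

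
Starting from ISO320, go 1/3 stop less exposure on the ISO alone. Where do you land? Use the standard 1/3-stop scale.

ISO: 320 → 250 — 1/3 stop dropped (darker).

ISO 250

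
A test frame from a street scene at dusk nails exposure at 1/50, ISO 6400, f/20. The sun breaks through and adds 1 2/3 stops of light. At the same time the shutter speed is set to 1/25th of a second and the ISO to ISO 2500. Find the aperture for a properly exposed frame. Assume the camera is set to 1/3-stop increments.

Scene light: 1 2/3 stops brighter.
Shutter speed: 1/50 → 1/40 → 1/30 → 1/25 — 1 stop slower (brighter).
ISO: 6400 → 5000 → 4000 → 3200 → 2500 — 1 1/3 stops dropped (darker).
Net so far: 1 1/3 stops brighter. Aperture: f/20 → f/22 → f/25 → f/29 → f/32.

f/32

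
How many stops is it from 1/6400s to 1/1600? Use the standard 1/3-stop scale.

1/6400 → 1/5000 → 1/4000 → 1/3200 → 1/2500 → 1/2000 → 1/1600 — count the steps: 6 third-stops = 2 stops.

2 stops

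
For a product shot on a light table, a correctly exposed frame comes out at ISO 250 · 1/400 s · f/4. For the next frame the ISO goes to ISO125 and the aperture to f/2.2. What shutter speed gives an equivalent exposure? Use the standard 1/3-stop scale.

ISO: 250 → 200 → 160 → 125 — 1 stop dropped (darker).
Aperture: f/4 → f/3.5 → f/3.2 → f/2.8 → f/2.5 → f/2.2 — 1 2/3 stops opened up (brighter).
Net change so far: 2/3 stop brighter. Offset with the shutter speed: 1/400 → 1/500 → 1/640.

1/640s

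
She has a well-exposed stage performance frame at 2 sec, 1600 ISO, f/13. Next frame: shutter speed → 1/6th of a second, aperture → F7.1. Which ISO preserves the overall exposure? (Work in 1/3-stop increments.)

ISO 6400

Shutter speed: 2 → 1.6 → 1.3 → 1 → 0.8 → 0.6 → 0.5 → 0.4 → 0.3 → 1/4 → 1/5 → 1/6 — 3 2/3 stops faster (darker).
Aperture: f/13 → f/11 → f/10 → f/9 → f/8 → f/7.1 — 1 2/3 stops larger aperture (brighter).
Net change so far: 2 stops darker. Offset with the ISO: 1600 → 2000 → 2500 → 3200 → 4000 → 5000 → 6400.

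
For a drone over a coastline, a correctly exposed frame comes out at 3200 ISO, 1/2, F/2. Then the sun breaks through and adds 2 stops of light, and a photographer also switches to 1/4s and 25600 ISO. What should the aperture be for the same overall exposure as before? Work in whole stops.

Scene light: 2 stops brighter.
Shutter speed: 1/2 → 1/4 — 1 stop shorter (darker).
ISO: 3200 → 6400 → 12800 → 25600 — 3 stops higher (brighter).
Net so far: 4 stops brighter. Aperture: f/2 → f/2.8 → f/4 → f/5.6 → f/8.

f/8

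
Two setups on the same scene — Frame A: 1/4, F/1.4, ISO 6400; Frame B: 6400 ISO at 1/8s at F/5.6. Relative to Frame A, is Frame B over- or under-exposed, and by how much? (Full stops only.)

Aperture: f/1.4 → f/2 → f/2.8 → f/4 → f/5.6 — 4 stops smaller aperture (darker).
Shutter speed: 1/4 → 1/8 — 1 stop faster (darker).
ISO: unchanged.
Net: −4 −1 = −5 stops.

5 stops darker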